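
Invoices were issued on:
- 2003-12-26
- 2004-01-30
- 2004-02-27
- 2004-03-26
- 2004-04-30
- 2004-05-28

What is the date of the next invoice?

All Fridays; the gaps (35, 28, 28, 35, 28) vary with month length.
This is the last Friday of each month.
June 2004 ends with Friday 2004-06-25.

2004-06-25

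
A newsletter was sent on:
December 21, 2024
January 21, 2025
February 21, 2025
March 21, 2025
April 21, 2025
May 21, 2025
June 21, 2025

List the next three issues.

July 21, 2025; August 21, 2025; September 21, 2025

The day-of-month is always 21 (31, 31, 28, 31, 30, 31 days between events).
So this recurs on the 21st of each month.
Next: July 2025 → July 21, 2025.
August 2025: August 21, 2025.
Next: September 2025 → September 21, 2025.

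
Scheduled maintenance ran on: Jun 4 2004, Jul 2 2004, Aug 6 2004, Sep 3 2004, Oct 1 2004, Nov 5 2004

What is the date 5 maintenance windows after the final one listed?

All dates are Fridays, 28, 35, 28, 28, 35 days apart.
Specifically, the 1st Friday of each month.
December 2004 — 1st Friday is Dec 3 2004.
January 2005 — 1st Friday is Jan 7 2005.
February 2005 — 1st Friday is Feb 4 2005.
1st Friday of March 2005: Mar 4 2005.
April 2005 — 1st Friday is Apr 1 2005.

Apr 1 2005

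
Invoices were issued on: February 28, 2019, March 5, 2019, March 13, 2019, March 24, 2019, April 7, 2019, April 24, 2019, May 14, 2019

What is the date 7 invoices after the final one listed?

December 24, 2019

The spacing grows by 3 each time: 5, 8, 11, 14, 17, 20 days.
Next gap: 23 days. May 14, 2019 + 23 days = June 6, 2019.
Next gap: 26 days. June 6, 2019 + 26 days = July 2, 2019.
Next gap: 29 days. July 2, 2019 + 29 days = July 31, 2019.
Next gap: 32 days. July 31, 2019 + 32 days = September 1, 2019.
Next gap: 35 days. September 1, 2019 + 35 days = October 6, 2019.
Next gap: 38 days. October 6, 2019 + 38 days = November 13, 2019.
Next gap: 41 days. November 13, 2019 + 41 days = December 24, 2019.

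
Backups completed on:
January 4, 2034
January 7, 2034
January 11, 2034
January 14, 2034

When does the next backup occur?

Every event lands on a Wednesday or Saturday (gaps cycle 3, 4, 3).
So the schedule is: every Wednesday and Saturday.
The following Wednesday is January 18, 2034.

January 18, 2034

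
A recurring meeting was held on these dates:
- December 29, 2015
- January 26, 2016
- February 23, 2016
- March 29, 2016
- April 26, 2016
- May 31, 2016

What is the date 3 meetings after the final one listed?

Every date is a Tuesday; gaps 28, 28, 35, 28, 35 days.
Each is the last Tuesday of its month (at least one falls on the 29th or later, ruling out '4th Tuesday').
Last Tuesday of June 2016: June 28, 2016.
Last Tuesday of July 2016: July 26, 2016.
Last Tuesday of August 2016: August 30, 2016.

August 30, 2016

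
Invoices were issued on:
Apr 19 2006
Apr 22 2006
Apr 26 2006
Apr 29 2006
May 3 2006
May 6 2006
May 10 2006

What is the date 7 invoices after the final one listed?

Gaps: 3, 4, 3, 4, 3, 4 days — not constant, but cyclic with period 2.
The events fall on every Wednesday and Saturday.
The following Saturday is May 13 2006.
Next Wednesday: May 17 2006.
The following Saturday is May 20 2006.
The following Wednesday is May 24 2006.
Next Saturday: May 27 2006.
The following Wednesday is May 31 2006.
Next Saturday: Jun 3 2006.

Jun 3 2006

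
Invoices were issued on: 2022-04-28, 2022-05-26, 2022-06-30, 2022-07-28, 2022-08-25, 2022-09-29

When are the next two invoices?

These are Thursdays with 28, 35, 28, 28, 35-day gaps.
Each is the final Thursday of its month — 2022-06-30 is past the 28th, so '4th Thursday' doesn't fit.
Last Thursday of October 2022: 2022-10-27.
November 2022 ends with Thursday 2022-11-24.

2022-10-27, 2022-11-24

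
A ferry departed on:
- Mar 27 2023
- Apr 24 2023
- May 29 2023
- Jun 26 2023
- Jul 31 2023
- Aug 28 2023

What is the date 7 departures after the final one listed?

All Mondays; the gaps (28, 35, 28, 35, 28) vary with month length.
This is the last Monday of each month.
Last Monday of September 2023: Sep 25 2023.
Last Monday of October 2023: Oct 30 2023.
Last Monday of November 2023: Nov 27 2023.
Last Monday of December 2023: Dec 25 2023.
January 2024 ends with Monday Jan 29 2024.
Last Monday of February 2024: Feb 26 2024.
Last Monday of March 2024: Mar 25 2024.

Mar 25 2024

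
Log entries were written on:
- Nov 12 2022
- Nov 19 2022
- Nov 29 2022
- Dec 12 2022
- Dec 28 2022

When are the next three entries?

The spacing grows by 3 each time: 7, 10, 13, 16 days.
Next gap: 19 days. Dec 28 2022 + 19 days = Jan 16 2023.
Next gap: 22 days. Jan 16 2023 + 22 days = Feb 7 2023.
Next gap: 25 days. Feb 7 2023 + 25 days = Mar 4 2023.

Jan 16 2023, Feb 7 2023, Mar 4 2023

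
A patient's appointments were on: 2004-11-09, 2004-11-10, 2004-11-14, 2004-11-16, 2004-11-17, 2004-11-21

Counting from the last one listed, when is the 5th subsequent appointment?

The gap pattern 1, 4, 2, 1, 4 repeats every 3 events.
These are the Tuesdays, Wednesdays and Sundays of each week.
Next Tuesday: 2004-11-23.
Next Wednesday: 2004-11-24.
The following Sunday is 2004-11-28.
Next Tuesday: 2004-11-30.
The following Wednesday is 2004-12-01.

2004-12-01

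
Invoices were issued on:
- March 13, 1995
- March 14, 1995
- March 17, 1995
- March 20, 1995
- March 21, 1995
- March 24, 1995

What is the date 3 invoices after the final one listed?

March 31, 1995

The gap pattern 1, 3, 3, 1, 3 repeats every 3 events.
These are the Mondays, Tuesdays and Fridays of each week.
Next Monday: March 27, 1995.
Next Tuesday: March 28, 1995.
The following Friday is March 31, 1995.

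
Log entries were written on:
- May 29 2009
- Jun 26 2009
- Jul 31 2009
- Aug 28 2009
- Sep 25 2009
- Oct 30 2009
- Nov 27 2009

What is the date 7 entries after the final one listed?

Jun 25 2010

These are Fridays with 28, 35, 28, 28, 35, 28-day gaps.
Each is the final Friday of its month — May 29 2009 is past the 28th, so '4th Friday' doesn't fit.
Last Friday of December 2009: Dec 25 2009.
Last Friday of January 2010: Jan 29 2010.
Last Friday of February 2010: Feb 26 2010.
Last Friday of March 2010: Mar 26 2010.
April 2010 ends with Friday Apr 30 2010.
May 2010 ends with Friday May 28 2010.
June 2010 ends with Friday Jun 25 2010.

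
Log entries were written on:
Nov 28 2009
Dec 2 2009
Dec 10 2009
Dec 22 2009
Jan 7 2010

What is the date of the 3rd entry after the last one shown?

Intervals are 4, 8, 12, 16 days — an arithmetic progression with common difference 4.
Next gap: 20 days. Jan 7 2010 + 20 days = Jan 27 2010.
Next gap: 24 days. Jan 27 2010 + 24 days = Feb 20 2010.
Next gap: 28 days. Feb 20 2010 + 28 days = Mar 20 2010.

Mar 20 2010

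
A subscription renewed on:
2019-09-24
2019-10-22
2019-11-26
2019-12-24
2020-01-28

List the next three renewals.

Gaps: 28, 35, 28, 35 days — a mix of 28 and 35. Every date is a Tuesday.
Each is the 4th Tuesday of its month.
4th Tuesday of February 2020: 2020-02-25.
4th Tuesday of March 2020: 2020-03-24.
4th Tuesday of April 2020: 2020-04-28.

2020-02-25, 2020-03-24, 2020-04-28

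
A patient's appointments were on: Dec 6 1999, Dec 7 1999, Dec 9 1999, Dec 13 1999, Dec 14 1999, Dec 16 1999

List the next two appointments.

Dec 20 1999, Dec 21 1999

Gaps: 1, 2, 4, 1, 2 days — not constant, but cyclic with period 3.
The events fall on every Monday, Tuesday and Thursday.
Next Monday: Dec 20 1999.
The following Tuesday is Dec 21 1999.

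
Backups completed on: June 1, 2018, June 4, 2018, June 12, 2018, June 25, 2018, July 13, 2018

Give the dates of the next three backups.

Intervals are 3, 8, 13, 18 days — an arithmetic progression with common difference 5.
Next gap: 23 days. July 13, 2018 + 23 days = August 5, 2018.
Next gap: 28 days. August 5, 2018 + 28 days = September 2, 2018.
Next gap: 33 days. September 2, 2018 + 33 days = October 5, 2018.

August 5, 2018; September 2, 2018; October 5, 2018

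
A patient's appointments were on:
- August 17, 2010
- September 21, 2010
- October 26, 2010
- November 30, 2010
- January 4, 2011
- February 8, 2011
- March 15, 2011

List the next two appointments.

The spacing is 35, 35, 35, 35, 35, 35 days — always 35 days.
March 15, 2011 + 35 days = April 19, 2011.
April 19, 2011 + 35 days = May 24, 2011.

April 19, 2011; May 24, 2011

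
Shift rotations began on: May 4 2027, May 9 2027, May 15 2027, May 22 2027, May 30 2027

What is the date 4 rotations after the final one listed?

Intervals are 5, 6, 7, 8 days — an arithmetic progression with common difference 1.
Next gap: 9 days. May 30 2027 + 9 days = Jun 8 2027.
Next gap: 10 days. Jun 8 2027 + 10 days = Jun 18 2027.
Next gap: 11 days. Jun 18 2027 + 11 days = Jun 29 2027.
Next gap: 12 days. Jun 29 2027 + 12 days = Jul 11 2027.

Jul 11 2027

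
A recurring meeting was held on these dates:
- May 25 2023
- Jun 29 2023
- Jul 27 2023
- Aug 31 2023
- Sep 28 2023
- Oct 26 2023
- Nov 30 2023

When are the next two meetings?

Every date is a Thursday; gaps 35, 28, 35, 28, 28, 35 days.
Each is the last Thursday of its month (at least one falls on the 29th or later, ruling out '4th Thursday').
December 2023 ends with Thursday Dec 28 2023.
January 2024 ends with Thursday Jan 25 2024.

Dec 28 2023, Jan 25 2024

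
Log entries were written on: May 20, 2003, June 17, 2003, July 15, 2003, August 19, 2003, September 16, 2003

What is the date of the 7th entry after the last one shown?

All dates are Tuesdays, 28, 28, 35, 28 days apart.
Specifically, the 3rd Tuesday of each month.
3rd Tuesday of October 2003: October 21, 2003.
November 2003 — 3rd Tuesday is November 18, 2003.
3rd Tuesday of December 2003: December 16, 2003.
3rd Tuesday of January 2004: January 20, 2004.
February 2004 — 3rd Tuesday is February 17, 2004.
March 2004 — 3rd Tuesday is March 16, 2004.
April 2004 — 3rd Tuesday is April 20, 2004.

April 20, 2004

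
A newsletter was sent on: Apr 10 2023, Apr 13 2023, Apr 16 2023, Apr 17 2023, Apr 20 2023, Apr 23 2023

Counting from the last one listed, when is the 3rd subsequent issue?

Apr 30 2023

Every event lands on a Monday or Thursday or Sunday (gaps cycle 3, 3, 1, 3, 3).
So the schedule is: every Monday, Thursday and Sunday.
Next Monday: Apr 24 2023.
The following Thursday is Apr 27 2023.
Next Sunday: Apr 30 2023.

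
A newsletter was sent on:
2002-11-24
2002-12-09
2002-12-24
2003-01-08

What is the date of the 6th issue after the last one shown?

The spacing is 15, 15, 15 days — always 15 days.
2003-01-08 + 15 days = 2003-01-23.
2003-01-23 + 15 days = 2003-02-07.
2003-02-07 + 15 days = 2003-02-22.
2003-02-22 + 15 days = 2003-03-09.
2003-03-09 + 15 days = 2003-03-24.
2003-03-24 + 15 days = 2003-04-08.

2003-04-08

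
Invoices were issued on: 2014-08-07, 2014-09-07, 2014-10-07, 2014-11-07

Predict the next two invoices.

2014-12-07, 2015-01-07

Each date is the 7th; the gaps (31, 30, 31) track the month lengths.
The rule is the 7th of each month.
Next: December 2014 → 2014-12-07.
January 2015: 2015-01-07.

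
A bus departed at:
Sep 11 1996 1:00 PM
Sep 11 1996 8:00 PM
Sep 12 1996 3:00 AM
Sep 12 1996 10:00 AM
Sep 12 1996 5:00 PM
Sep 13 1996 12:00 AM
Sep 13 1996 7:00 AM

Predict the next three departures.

Gaps: 7, 7, 7, 7, 7, 7 hours — each event is 7 hours after the previous one.
Sep 13 1996 7:00 AM + 7 h = Sep 13 1996 2:00 PM.
Sep 13 1996 2:00 PM + 7 h = Sep 13 1996 9:00 PM.
Sep 13 1996 9:00 PM + 7 h = Sep 14 1996 4:00 AM.

Sep 13 1996 2:00 PM, Sep 13 1996 9:00 PM, Sep 14 1996 4:00 AM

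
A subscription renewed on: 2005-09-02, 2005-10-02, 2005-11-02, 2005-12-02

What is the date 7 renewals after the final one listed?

2006-07-02

Gaps: 30, 31, 30 days — not constant. Every event is on the 2nd of the month.
Pattern: the 2nd of each month.
Next: January 2006 → 2006-01-02.
February 2006: 2006-02-02.
March 2006: 2006-03-02.
Next: April 2006 → 2006-04-02.
May 2006: 2006-05-02.
June 2006: 2006-06-02.
July 2006: 2006-07-02.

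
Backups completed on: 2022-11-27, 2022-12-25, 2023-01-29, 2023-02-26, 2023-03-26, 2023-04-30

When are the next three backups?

2023-05-28, 2023-06-25, 2023-07-30

Every date is a Sunday; gaps 28, 35, 28, 28, 35 days.
Each is the last Sunday of its month (at least one falls on the 29th or later, ruling out '4th Sunday').
May 2023 ends with Sunday 2023-05-28.
Last Sunday of June 2023: 2023-06-25.
July 2023 ends with Sunday 2023-07-30.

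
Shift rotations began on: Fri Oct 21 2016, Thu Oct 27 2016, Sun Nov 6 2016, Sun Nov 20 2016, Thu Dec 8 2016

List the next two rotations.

Fri Dec 30 2016, Wed Jan 25 2017

Intervals are 6, 10, 14, 18 days — an arithmetic progression with common difference 4.
Next gap: 22 days. Thu Dec 8 2016 + 22 days = Fri Dec 30 2016.
Next gap: 26 days. Fri Dec 30 2016 + 26 days = Wed Jan 25 2017.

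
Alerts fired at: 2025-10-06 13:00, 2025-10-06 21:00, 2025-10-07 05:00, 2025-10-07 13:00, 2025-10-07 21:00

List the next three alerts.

2025-10-08 05:00, 2025-10-08 13:00, 2025-10-08 21:00

The interval is a steady 8 hours (8, 8, 8, 8).
2025-10-07 21:00 + 8 h = 2025-10-08 05:00.
2025-10-08 05:00 + 8 h = 2025-10-08 13:00.
2025-10-08 13:00 + 8 h = 2025-10-08 21:00.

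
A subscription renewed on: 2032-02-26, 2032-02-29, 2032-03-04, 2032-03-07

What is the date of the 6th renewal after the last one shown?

The gap pattern 3, 4, 3 repeats every 2 events.
These are the Thursdays and Sundays of each week.
The following Thursday is 2032-03-11.
Next Sunday: 2032-03-14.
The following Thursday is 2032-03-18.
The following Sunday is 2032-03-21.
The following Thursday is 2032-03-25.
The following Sunday is 2032-03-28.

2032-03-28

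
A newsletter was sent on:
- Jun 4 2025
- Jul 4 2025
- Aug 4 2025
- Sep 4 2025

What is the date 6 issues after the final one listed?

Mar 4 2026

The day-of-month is always 4 (30, 31, 31 days between events).
So this recurs on the 4th of each month.
Next: October 2025 → Oct 4 2025.
Next: November 2025 → Nov 4 2025.
December 2025: Dec 4 2025.
Next: January 2026 → Jan 4 2026.
February 2026: Feb 4 2026.
March 2026: Mar 4 2026.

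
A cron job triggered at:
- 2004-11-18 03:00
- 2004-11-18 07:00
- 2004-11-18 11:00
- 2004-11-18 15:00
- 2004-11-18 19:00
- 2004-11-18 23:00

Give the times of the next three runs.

2004-11-19 03:00, 2004-11-19 07:00, 2004-11-19 11:00

Spacing: 4, 4, 4, 4, 4 h — constant 4 h.
2004-11-18 23:00 + 4 h = 2004-11-19 03:00.
2004-11-19 03:00 + 4 h = 2004-11-19 07:00.
2004-11-19 07:00 + 4 h = 2004-11-19 11:00.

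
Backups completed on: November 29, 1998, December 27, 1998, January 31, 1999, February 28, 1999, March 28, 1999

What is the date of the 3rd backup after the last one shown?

June 27, 1999

All Sundays; the gaps (28, 35, 28, 28) vary with month length.
This is the last Sunday of each month.
Last Sunday of April 1999: April 25, 1999.
May 1999 ends with Sunday May 30, 1999.
Last Sunday of June 1999: June 27, 1999.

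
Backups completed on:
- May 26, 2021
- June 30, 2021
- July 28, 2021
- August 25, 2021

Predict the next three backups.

Every date is a Wednesday; gaps 35, 28, 28 days.
Each is the last Wednesday of its month (at least one falls on the 29th or later, ruling out '4th Wednesday').
Last Wednesday of September 2021: September 29, 2021.
Last Wednesday of October 2021: October 27, 2021.
November 2021 ends with Wednesday November 24, 2021.

September 29, 2021; October 27, 2021; November 24, 2021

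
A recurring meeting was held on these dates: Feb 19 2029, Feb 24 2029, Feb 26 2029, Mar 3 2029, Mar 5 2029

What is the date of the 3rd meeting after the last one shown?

Mar 17 2029

Every event lands on a Monday or Saturday (gaps cycle 5, 2, 5, 2).
So the schedule is: every Monday and Saturday.
The following Saturday is Mar 10 2029.
The following Monday is Mar 12 2029.
The following Saturday is Mar 17 2029.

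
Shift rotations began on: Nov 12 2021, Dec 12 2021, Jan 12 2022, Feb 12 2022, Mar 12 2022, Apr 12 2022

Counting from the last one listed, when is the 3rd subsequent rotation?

Jul 12 2022

Each date is the 12th; the gaps (30, 31, 31, 28, 31) track the month lengths.
The rule is the 12th of each month.
Next: May 2022 → May 12 2022.
June 2022: Jun 12 2022.
Next: July 2022 → Jul 12 2022.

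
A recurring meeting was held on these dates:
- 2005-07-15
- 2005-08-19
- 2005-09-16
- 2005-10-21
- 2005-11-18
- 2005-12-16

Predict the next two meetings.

2006-01-20, 2006-02-17

Gaps: 35, 28, 35, 28, 28 days — a mix of 28 and 35. Every date is a Friday.
Each is the 3rd Friday of its month.
January 2006 — 3rd Friday is 2006-01-20.
February 2006 — 3rd Friday is 2006-02-17.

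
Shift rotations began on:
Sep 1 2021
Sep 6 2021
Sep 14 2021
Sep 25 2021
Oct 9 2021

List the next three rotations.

Oct 26 2021, Nov 15 2021, Dec 8 2021

Gaps: 5, 8, 11, 14 days — each gap is 3 larger than the previous one.
Next gap: 17 days. Oct 9 2021 + 17 days = Oct 26 2021.
Next gap: 20 days. Oct 26 2021 + 20 days = Nov 15 2021.
Next gap: 23 days. Nov 15 2021 + 23 days = Dec 8 2021.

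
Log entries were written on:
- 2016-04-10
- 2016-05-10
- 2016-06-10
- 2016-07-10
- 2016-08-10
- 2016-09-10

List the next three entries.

2016-10-10, 2016-11-10, 2016-12-10

Each date is the 10th; the gaps (30, 31, 30, 31, 31) track the month lengths.
The rule is the 10th of each month.
October 2016: 2016-10-10.
Next: November 2016 → 2016-11-10.
December 2016: 2016-12-10.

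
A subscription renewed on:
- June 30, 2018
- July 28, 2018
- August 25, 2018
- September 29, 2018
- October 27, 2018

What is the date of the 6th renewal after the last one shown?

All Saturdays; the gaps (28, 28, 35, 28) vary with month length.
This is the last Saturday of each month.
Last Saturday of November 2018: November 24, 2018.
December 2018 ends with Saturday December 29, 2018.
Last Saturday of January 2019: January 26, 2019.
Last Saturday of February 2019: February 23, 2019.
Last Saturday of March 2019: March 30, 2019.
April 2019 ends with Saturday April 27, 2019.

April 27, 2019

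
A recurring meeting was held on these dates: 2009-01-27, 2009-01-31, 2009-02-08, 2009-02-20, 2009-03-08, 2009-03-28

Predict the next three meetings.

The spacing grows by 4 each time: 4, 8, 12, 16, 20 days.
Next gap: 24 days. 2009-03-28 + 24 days = 2009-04-21.
Next gap: 28 days. 2009-04-21 + 28 days = 2009-05-19.
Next gap: 32 days. 2009-05-19 + 32 days = 2009-06-20.

2009-04-21, 2009-05-19, 2009-06-20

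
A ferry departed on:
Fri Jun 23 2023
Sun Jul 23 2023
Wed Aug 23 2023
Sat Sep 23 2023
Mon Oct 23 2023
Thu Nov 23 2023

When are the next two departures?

Sat Dec 23 2023, Tue Jan 23 2024

Each date is the 23rd; the gaps (30, 31, 31, 30, 31) track the month lengths.
The rule is the 23rd of each month.
Next: December 2023 → Sat Dec 23 2023.
Next: January 2024 → Tue Jan 23 2024.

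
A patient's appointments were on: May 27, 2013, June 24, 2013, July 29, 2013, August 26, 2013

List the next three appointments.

Every date is a Monday; gaps 28, 35, 28 days.
Each is the last Monday of its month (at least one falls on the 29th or later, ruling out '4th Monday').
September 2013 ends with Monday September 30, 2013.
October 2013 ends with Monday October 28, 2013.
November 2013 ends with Monday November 25, 2013.

September 30, 2013; October 28, 2013; November 25, 2013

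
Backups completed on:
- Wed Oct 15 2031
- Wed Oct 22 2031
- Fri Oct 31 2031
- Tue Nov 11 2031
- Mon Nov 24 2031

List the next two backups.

Intervals are 7, 9, 11, 13 days — an arithmetic progression with common difference 2.
Next gap: 15 days. Mon Nov 24 2031 + 15 days = Tue Dec 9 2031.
Next gap: 17 days. Tue Dec 9 2031 + 17 days = Fri Dec 26 2031.

Tue Dec 9 2031, Fri Dec 26 2031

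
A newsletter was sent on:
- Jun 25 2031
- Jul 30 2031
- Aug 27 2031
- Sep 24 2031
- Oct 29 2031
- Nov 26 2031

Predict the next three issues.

Dec 31 2031, Jan 28 2032, Feb 25 2032

These are Wednesdays with 35, 28, 28, 35, 28-day gaps.
Each is the final Wednesday of its month — Jul 30 2031 is past the 28th, so '4th Wednesday' doesn't fit.
December 2031 ends with Wednesday Dec 31 2031.
Last Wednesday of January 2032: Jan 28 2032.
February 2032 ends with Wednesday Feb 25 2032.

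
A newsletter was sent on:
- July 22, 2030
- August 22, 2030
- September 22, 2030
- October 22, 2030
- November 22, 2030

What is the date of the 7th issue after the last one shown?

June 22, 2031

Each date is the 22nd; the gaps (31, 31, 30, 31) track the month lengths.
The rule is the 22nd of each month.
December 2030: December 22, 2030.
January 2031: January 22, 2031.
February 2031: February 22, 2031.
Next: March 2031 → March 22, 2031.
April 2031: April 22, 2031.
May 2031: May 22, 2031.
June 2031: June 22, 2031.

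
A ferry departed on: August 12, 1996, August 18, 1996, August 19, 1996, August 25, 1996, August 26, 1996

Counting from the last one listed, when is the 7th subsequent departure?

September 22, 1996

Every event lands on a Monday or Sunday (gaps cycle 6, 1, 6, 1).
So the schedule is: every Monday and Sunday.
Next Sunday: September 1, 1996.
The following Monday is September 2, 1996.
The following Sunday is September 8, 1996.
Next Monday: September 9, 1996.
The following Sunday is September 15, 1996.
The following Monday is September 16, 1996.
The following Sunday is September 22, 1996.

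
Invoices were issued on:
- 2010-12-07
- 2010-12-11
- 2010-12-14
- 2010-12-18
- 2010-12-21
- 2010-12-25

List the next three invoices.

2010-12-28, 2011-01-01, 2011-01-04

Every event lands on a Tuesday or Saturday (gaps cycle 4, 3, 4, 3, 4).
So the schedule is: every Tuesday and Saturday.
The following Tuesday is 2010-12-28.
Next Saturday: 2011-01-01.
Next Tuesday: 2011-01-04.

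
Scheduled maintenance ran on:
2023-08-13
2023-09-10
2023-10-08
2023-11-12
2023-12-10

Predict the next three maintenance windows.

2024-01-14, 2024-02-11, 2024-03-10

These are Sundays at 28- or 35-day spacing (28, 28, 35, 28).
The pattern: 2nd Sunday of the month.
January 2024 — 2nd Sunday is 2024-01-14.
2nd Sunday of February 2024: 2024-02-11.
March 2024 — 2nd Sunday is 2024-03-10.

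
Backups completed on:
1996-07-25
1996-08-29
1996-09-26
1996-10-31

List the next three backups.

All Thursdays; the gaps (35, 28, 35) vary with month length.
This is the last Thursday of each month.
November 1996 ends with Thursday 1996-11-28.
December 1996 ends with Thursday 1996-12-26.
January 1997 ends with Thursday 1997-01-30.

1996-11-28, 1996-12-26, 1997-01-30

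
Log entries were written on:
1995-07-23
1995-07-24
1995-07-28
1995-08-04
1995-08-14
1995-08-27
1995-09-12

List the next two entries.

1995-10-01, 1995-10-23

Gaps: 1, 4, 7, 10, 13, 16 days — each gap is 3 larger than the previous one.
Next gap: 19 days. 1995-09-12 + 19 days = 1995-10-01.
Next gap: 22 days. 1995-10-01 + 22 days = 1995-10-23.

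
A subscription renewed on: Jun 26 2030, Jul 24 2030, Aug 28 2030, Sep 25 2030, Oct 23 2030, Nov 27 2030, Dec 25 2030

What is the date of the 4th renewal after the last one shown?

Apr 23 2031

These are Wednesdays at 28- or 35-day spacing (28, 35, 28, 28, 35, 28).
The pattern: 4th Wednesday of the month.
4th Wednesday of January 2031: Jan 22 2031.
4th Wednesday of February 2031: Feb 26 2031.
4th Wednesday of March 2031: Mar 26 2031.
4th Wednesday of April 2031: Apr 23 2031.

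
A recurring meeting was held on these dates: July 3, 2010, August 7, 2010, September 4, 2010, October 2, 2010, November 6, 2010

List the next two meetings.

All dates are Saturdays, 35, 28, 28, 35 days apart.
Specifically, the 1st Saturday of each month.
1st Saturday of December 2010: December 4, 2010.
1st Saturday of January 2011: January 1, 2011.

December 4, 2010; January 1, 2011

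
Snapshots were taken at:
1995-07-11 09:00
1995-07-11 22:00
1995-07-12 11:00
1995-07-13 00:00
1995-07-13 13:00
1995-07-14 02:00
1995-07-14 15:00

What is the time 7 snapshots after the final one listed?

The interval is a steady 13 hours (13, 13, 13, 13, 13, 13).
1995-07-14 15:00 + 13 h = 1995-07-15 04:00.
1995-07-15 04:00 + 13 h = 1995-07-15 17:00.
1995-07-15 17:00 + 13 h = 1995-07-16 06:00.
1995-07-16 06:00 + 13 h = 1995-07-16 19:00.
1995-07-16 19:00 + 13 h = 1995-07-17 08:00.
1995-07-17 08:00 + 13 h = 1995-07-17 21:00.
1995-07-17 21:00 + 13 h = 1995-07-18 10:00.

1995-07-18 10:00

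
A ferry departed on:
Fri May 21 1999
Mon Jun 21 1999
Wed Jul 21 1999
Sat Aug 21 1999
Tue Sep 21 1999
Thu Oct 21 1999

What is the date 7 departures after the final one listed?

Sun May 21 2000

Each date is the 21st; the gaps (31, 30, 31, 31, 30) track the month lengths.
The rule is the 21st of each month.
November 1999: Sun Nov 21 1999.
Next: December 1999 → Tue Dec 21 1999.
January 2000: Fri Jan 21 2000.
Next: February 2000 → Mon Feb 21 2000.
March 2000: Tue Mar 21 2000.
April 2000: Fri Apr 21 2000.
May 2000: Sun May 21 2000.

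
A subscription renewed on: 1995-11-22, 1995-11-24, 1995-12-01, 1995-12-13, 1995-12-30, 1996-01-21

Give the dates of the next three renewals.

The spacing grows by 5 each time: 2, 7, 12, 17, 22 days.
Next gap: 27 days. 1996-01-21 + 27 days = 1996-02-17.
Next gap: 32 days. 1996-02-17 + 32 days = 1996-03-20.
Next gap: 37 days. 1996-03-20 + 37 days = 1996-04-26.

1996-02-17, 1996-03-20, 1996-04-26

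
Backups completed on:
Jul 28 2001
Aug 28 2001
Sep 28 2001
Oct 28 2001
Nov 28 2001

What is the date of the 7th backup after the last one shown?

Each date is the 28th; the gaps (31, 31, 30, 31) track the month lengths.
The rule is the 28th of each month.
December 2001: Dec 28 2001.
Next: January 2002 → Jan 28 2002.
February 2002: Feb 28 2002.
Next: March 2002 → Mar 28 2002.
April 2002: Apr 28 2002.
Next: May 2002 → May 28 2002.
June 2002: Jun 28 2002.

Jun 28 2002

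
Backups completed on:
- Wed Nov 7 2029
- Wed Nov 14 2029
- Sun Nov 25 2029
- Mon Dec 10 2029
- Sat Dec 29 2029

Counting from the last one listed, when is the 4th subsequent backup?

The spacing grows by 4 each time: 7, 11, 15, 19 days.
Next gap: 23 days. Sat Dec 29 2029 + 23 days = Mon Jan 21 2030.
Next gap: 27 days. Mon Jan 21 2030 + 27 days = Sun Feb 17 2030.
Next gap: 31 days. Sun Feb 17 2030 + 31 days = Wed Mar 20 2030.
Next gap: 35 days. Wed Mar 20 2030 + 35 days = Wed Apr 24 2030.

Wed Apr 24 2030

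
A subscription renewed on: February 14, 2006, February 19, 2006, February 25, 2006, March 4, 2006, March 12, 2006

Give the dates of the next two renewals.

March 21, 2006; March 31, 2006

The spacing grows by 1 each time: 5, 6, 7, 8 days.
Next gap: 9 days. March 12, 2006 + 9 days = March 21, 2006.
Next gap: 10 days. March 21, 2006 + 10 days = March 31, 2006.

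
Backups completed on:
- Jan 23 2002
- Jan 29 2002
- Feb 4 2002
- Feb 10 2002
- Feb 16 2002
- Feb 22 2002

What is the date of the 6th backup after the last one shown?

Mar 30 2002

The spacing is 6, 6, 6, 6, 6 days — always 6 days.
Feb 22 2002 + 6 days = Feb 28 2002.
Feb 28 2002 + 6 days = Mar 6 2002.
Mar 6 2002 + 6 days = Mar 12 2002.
Mar 12 2002 + 6 days = Mar 18 2002.
Mar 18 2002 + 6 days = Mar 24 2002.
Mar 24 2002 + 6 days = Mar 30 2002.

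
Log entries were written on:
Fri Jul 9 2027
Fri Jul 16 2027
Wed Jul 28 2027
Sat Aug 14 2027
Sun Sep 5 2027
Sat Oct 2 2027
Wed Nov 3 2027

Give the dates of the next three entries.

Gaps: 7, 12, 17, 22, 27, 32 days — each gap is 5 larger than the previous one.
Next gap: 37 days. Wed Nov 3 2027 + 37 days = Fri Dec 10 2027.
Next gap: 42 days. Fri Dec 10 2027 + 42 days = Fri Jan 21 2028.
Next gap: 47 days. Fri Jan 21 2028 + 47 days = Wed Mar 8 2028.

Fri Dec 10 2027, Fri Jan 21 2028, Wed Mar 8 2028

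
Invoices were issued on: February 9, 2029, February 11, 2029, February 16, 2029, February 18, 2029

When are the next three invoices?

Gaps: 2, 5, 2 days — not constant, but cyclic with period 2.
The events fall on every Friday and Sunday.
Next Friday: February 23, 2029.
The following Sunday is February 25, 2029.
The following Friday is March 2, 2029.

February 23, 2029; February 25, 2029; March 2, 2029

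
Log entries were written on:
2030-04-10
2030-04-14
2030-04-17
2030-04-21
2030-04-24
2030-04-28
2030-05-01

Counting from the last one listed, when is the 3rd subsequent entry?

Gaps: 4, 3, 4, 3, 4, 3 days — not constant, but cyclic with period 2.
The events fall on every Wednesday and Sunday.
Next Sunday: 2030-05-05.
The following Wednesday is 2030-05-08.
Next Sunday: 2030-05-12.

2030-05-12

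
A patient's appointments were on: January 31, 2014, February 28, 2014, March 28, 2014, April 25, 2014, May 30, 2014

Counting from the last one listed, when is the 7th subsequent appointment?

Every date is a Friday; gaps 28, 28, 28, 35 days.
Each is the last Friday of its month (at least one falls on the 29th or later, ruling out '4th Friday').
Last Friday of June 2014: June 27, 2014.
Last Friday of July 2014: July 25, 2014.
August 2014 ends with Friday August 29, 2014.
Last Friday of September 2014: September 26, 2014.
October 2014 ends with Friday October 31, 2014.
November 2014 ends with Friday November 28, 2014.
December 2014 ends with Friday December 26, 2014.

December 26, 2014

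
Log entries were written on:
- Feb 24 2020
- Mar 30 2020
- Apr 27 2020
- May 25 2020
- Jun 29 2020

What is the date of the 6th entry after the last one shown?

These are Mondays with 35, 28, 28, 35-day gaps.
Each is the final Monday of its month — Mar 30 2020 is past the 28th, so '4th Monday' doesn't fit.
July 2020 ends with Monday Jul 27 2020.
Last Monday of August 2020: Aug 31 2020.
Last Monday of September 2020: Sep 28 2020.
October 2020 ends with Monday Oct 26 2020.
November 2020 ends with Monday Nov 30 2020.
Last Monday of December 2020: Dec 28 2020.

Dec 28 2020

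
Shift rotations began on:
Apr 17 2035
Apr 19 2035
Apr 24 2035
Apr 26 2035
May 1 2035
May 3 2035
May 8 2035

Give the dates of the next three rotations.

Gaps: 2, 5, 2, 5, 2, 5 days — not constant, but cyclic with period 2.
The events fall on every Tuesday and Thursday.
The following Thursday is May 10 2035.
The following Tuesday is May 15 2035.
Next Thursday: May 17 2035.

May 10 2035, May 15 2035, May 17 2035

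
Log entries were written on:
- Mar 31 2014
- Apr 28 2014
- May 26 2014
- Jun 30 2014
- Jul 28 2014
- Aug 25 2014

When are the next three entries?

Sep 29 2014, Oct 27 2014, Nov 24 2014

These are Mondays with 28, 28, 35, 28, 28-day gaps.
Each is the final Monday of its month — Mar 31 2014 is past the 28th, so '4th Monday' doesn't fit.
Last Monday of September 2014: Sep 29 2014.
Last Monday of October 2014: Oct 27 2014.
November 2014 ends with Monday Nov 24 2014.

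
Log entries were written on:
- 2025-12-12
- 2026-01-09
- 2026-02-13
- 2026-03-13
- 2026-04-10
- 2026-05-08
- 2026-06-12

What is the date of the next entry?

2026-07-10

These are Fridays at 28- or 35-day spacing (28, 35, 28, 28, 28, 35).
The pattern: 2nd Friday of the month.
2nd Friday of July 2026: 2026-07-10.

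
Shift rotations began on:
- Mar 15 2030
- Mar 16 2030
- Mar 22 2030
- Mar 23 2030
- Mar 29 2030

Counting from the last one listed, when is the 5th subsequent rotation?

Gaps: 1, 6, 1, 6 days — not constant, but cyclic with period 2.
The events fall on every Friday and Saturday.
Next Saturday: Mar 30 2030.
The following Friday is Apr 5 2030.
Next Saturday: Apr 6 2030.
The following Friday is Apr 12 2030.
The following Saturday is Apr 13 2030.

Apr 13 2030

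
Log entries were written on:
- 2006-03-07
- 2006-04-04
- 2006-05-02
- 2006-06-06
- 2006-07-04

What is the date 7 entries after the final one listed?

These are Tuesdays at 28- or 35-day spacing (28, 28, 35, 28).
The pattern: 1st Tuesday of the month.
August 2006 — 1st Tuesday is 2006-08-01.
1st Tuesday of September 2006: 2006-09-05.
October 2006 — 1st Tuesday is 2006-10-03.
November 2006 — 1st Tuesday is 2006-11-07.
December 2006 — 1st Tuesday is 2006-12-05.
January 2007 — 1st Tuesday is 2007-01-02.
1st Tuesday of February 2007: 2007-02-06.

2007-02-06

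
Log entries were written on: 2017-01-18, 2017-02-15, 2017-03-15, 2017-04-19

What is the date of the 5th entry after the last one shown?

These are Wednesdays at 28- or 35-day spacing (28, 28, 35).
The pattern: 3rd Wednesday of the month.
3rd Wednesday of May 2017: 2017-05-17.
June 2017 — 3rd Wednesday is 2017-06-21.
3rd Wednesday of July 2017: 2017-07-19.
3rd Wednesday of August 2017: 2017-08-16.
3rd Wednesday of September 2017: 2017-09-20.

2017-09-20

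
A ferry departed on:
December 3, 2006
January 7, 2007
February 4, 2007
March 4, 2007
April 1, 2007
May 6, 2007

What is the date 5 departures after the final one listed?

These are Sundays at 28- or 35-day spacing (35, 28, 28, 28, 35).
The pattern: 1st Sunday of the month.
June 2007 — 1st Sunday is June 3, 2007.
1st Sunday of July 2007: July 1, 2007.
August 2007 — 1st Sunday is August 5, 2007.
September 2007 — 1st Sunday is September 2, 2007.
1st Sunday of October 2007: October 7, 2007.

October 7, 2007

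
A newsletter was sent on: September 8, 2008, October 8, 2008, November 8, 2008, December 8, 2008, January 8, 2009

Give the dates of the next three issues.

The day-of-month is always 8 (30, 31, 30, 31 days between events).
So this recurs on the 8th of each month.
February 2009: February 8, 2009.
Next: March 2009 → March 8, 2009.
Next: April 2009 → April 8, 2009.

February 8, 2009; March 8, 2009; April 8, 2009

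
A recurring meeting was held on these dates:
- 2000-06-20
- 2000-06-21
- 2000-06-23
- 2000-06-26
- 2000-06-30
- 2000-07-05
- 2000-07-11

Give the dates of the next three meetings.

2000-07-18, 2000-07-26, 2000-08-04

The spacing grows by 1 each time: 1, 2, 3, 4, 5, 6 days.
Next gap: 7 days. 2000-07-11 + 7 days = 2000-07-18.
Next gap: 8 days. 2000-07-18 + 8 days = 2000-07-26.
Next gap: 9 days. 2000-07-26 + 9 days = 2000-08-04.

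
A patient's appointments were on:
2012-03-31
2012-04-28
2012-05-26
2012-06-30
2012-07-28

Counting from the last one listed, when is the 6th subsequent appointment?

All Saturdays; the gaps (28, 28, 35, 28) vary with month length.
This is the last Saturday of each month.
August 2012 ends with Saturday 2012-08-25.
September 2012 ends with Saturday 2012-09-29.
Last Saturday of October 2012: 2012-10-27.
Last Saturday of November 2012: 2012-11-24.
Last Saturday of December 2012: 2012-12-29.
Last Saturday of January 2013: 2013-01-26.

2013-01-26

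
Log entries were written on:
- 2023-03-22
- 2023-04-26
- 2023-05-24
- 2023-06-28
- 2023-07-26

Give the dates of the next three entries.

All dates are Wednesdays, 35, 28, 35, 28 days apart.
Specifically, the 4th Wednesday of each month.
August 2023 — 4th Wednesday is 2023-08-23.
September 2023 — 4th Wednesday is 2023-09-27.
4th Wednesday of October 2023: 2023-10-25.

2023-08-23, 2023-09-27, 2023-10-25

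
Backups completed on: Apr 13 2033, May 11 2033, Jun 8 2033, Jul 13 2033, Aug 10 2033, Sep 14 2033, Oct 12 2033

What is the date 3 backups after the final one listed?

These are Wednesdays at 28- or 35-day spacing (28, 28, 35, 28, 35, 28).
The pattern: 2nd Wednesday of the month.
2nd Wednesday of November 2033: Nov 9 2033.
2nd Wednesday of December 2033: Dec 14 2033.
2nd Wednesday of January 2034: Jan 11 2034.

Jan 11 2034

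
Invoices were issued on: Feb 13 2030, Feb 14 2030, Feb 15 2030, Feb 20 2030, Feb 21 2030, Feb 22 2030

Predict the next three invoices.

Feb 27 2030, Feb 28 2030, Mar 1 2030

Gaps: 1, 1, 5, 1, 1 days — not constant, but cyclic with period 3.
The events fall on every Wednesday, Thursday and Friday.
The following Wednesday is Feb 27 2030.
Next Thursday: Feb 28 2030.
Next Friday: Mar 1 2030.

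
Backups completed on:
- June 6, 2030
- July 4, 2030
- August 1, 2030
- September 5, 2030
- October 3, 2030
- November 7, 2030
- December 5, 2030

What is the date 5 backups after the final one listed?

These are Thursdays at 28- or 35-day spacing (28, 28, 35, 28, 35, 28).
The pattern: 1st Thursday of the month.
1st Thursday of January 2031: January 2, 2031.
1st Thursday of February 2031: February 6, 2031.
1st Thursday of March 2031: March 6, 2031.
April 2031 — 1st Thursday is April 3, 2031.
1st Thursday of May 2031: May 1, 2031.

May 1, 2031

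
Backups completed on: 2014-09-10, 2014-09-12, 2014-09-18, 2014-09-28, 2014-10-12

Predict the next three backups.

Intervals are 2, 6, 10, 14 days — an arithmetic progression with common difference 4.
Next gap: 18 days. 2014-10-12 + 18 days = 2014-10-30.
Next gap: 22 days. 2014-10-30 + 22 days = 2014-11-21.
Next gap: 26 days. 2014-11-21 + 26 days = 2014-12-17.

2014-10-30, 2014-11-21, 2014-12-17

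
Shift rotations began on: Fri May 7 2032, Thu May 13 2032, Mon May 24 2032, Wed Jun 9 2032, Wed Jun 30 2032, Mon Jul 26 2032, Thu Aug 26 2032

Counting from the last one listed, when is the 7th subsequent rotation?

The spacing grows by 5 each time: 6, 11, 16, 21, 26, 31 days.
Next gap: 36 days. Thu Aug 26 2032 + 36 days = Fri Oct 1 2032.
Next gap: 41 days. Fri Oct 1 2032 + 41 days = Thu Nov 11 2032.
Next gap: 46 days. Thu Nov 11 2032 + 46 days = Mon Dec 27 2032.
Next gap: 51 days. Mon Dec 27 2032 + 51 days = Wed Feb 16 2033.
Next gap: 56 days. Wed Feb 16 2033 + 56 days = Wed Apr 13 2033.
Next gap: 61 days. Wed Apr 13 2033 + 61 days = Mon Jun 13 2033.
Next gap: 66 days. Mon Jun 13 2033 + 66 days = Thu Aug 18 2033.

Thu Aug 18 2033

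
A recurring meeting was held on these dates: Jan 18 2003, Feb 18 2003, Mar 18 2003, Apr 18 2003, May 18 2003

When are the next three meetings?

Gaps: 31, 28, 31, 30 days — not constant. Every event is on the 18th of the month.
Pattern: the 18th of each month.
June 2003: Jun 18 2003.
Next: July 2003 → Jul 18 2003.
Next: August 2003 → Aug 18 2003.

Jun 18 2003, Jul 18 2003, Aug 18 2003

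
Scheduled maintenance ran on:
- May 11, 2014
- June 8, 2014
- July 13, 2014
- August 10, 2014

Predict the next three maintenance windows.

These are Sundays at 28- or 35-day spacing (28, 35, 28).
The pattern: 2nd Sunday of the month.
September 2014 — 2nd Sunday is September 14, 2014.
October 2014 — 2nd Sunday is October 12, 2014.
2nd Sunday of November 2014: November 9, 2014.

September 14, 2014; October 12, 2014; November 9, 2014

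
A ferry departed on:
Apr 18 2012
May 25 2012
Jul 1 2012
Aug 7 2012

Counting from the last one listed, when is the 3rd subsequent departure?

Nov 26 2012

The spacing is 37, 37, 37 days — always 37 days.
Aug 7 2012 + 37 days = Sep 13 2012.
Sep 13 2012 + 37 days = Oct 20 2012.
Oct 20 2012 + 37 days = Nov 26 2012.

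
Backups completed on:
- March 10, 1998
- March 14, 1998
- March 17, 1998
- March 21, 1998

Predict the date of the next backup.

March 24, 1998

Gaps: 4, 3, 4 days — not constant, but cyclic with period 2.
The events fall on every Tuesday and Saturday.
Next Tuesday: March 24, 1998.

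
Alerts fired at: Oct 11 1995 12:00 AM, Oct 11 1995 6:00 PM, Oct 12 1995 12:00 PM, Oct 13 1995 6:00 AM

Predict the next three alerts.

Oct 14 1995 12:00 AM, Oct 14 1995 6:00 PM, Oct 15 1995 12:00 PM

Spacing: 18, 18, 18 h — constant 18 h.
Oct 13 1995 6:00 AM + 18 h = Oct 14 1995 12:00 AM.
Oct 14 1995 12:00 AM + 18 h = Oct 14 1995 6:00 PM.
Oct 14 1995 6:00 PM + 18 h = Oct 15 1995 12:00 PM.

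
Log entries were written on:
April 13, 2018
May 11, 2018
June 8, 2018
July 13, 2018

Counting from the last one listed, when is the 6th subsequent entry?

Gaps: 28, 28, 35 days — a mix of 28 and 35. Every date is a Friday.
Each is the 2nd Friday of its month.
August 2018 — 2nd Friday is August 10, 2018.
September 2018 — 2nd Friday is September 14, 2018.
2nd Friday of October 2018: October 12, 2018.
November 2018 — 2nd Friday is November 9, 2018.
2nd Friday of December 2018: December 14, 2018.
2nd Friday of January 2019: January 11, 2019.

January 11, 2019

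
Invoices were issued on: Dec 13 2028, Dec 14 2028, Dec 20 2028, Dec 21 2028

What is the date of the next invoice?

Gaps: 1, 6, 1 days — not constant, but cyclic with period 2.
The events fall on every Wednesday and Thursday.
Next Wednesday: Dec 27 2028.

Dec 27 2028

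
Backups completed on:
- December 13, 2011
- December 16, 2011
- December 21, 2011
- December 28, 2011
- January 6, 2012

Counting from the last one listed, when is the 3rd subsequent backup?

February 14, 2012

The spacing grows by 2 each time: 3, 5, 7, 9 days.
Next gap: 11 days. January 6, 2012 + 11 days = January 17, 2012.
Next gap: 13 days. January 17, 2012 + 13 days = January 30, 2012.
Next gap: 15 days. January 30, 2012 + 15 days = February 14, 2012.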